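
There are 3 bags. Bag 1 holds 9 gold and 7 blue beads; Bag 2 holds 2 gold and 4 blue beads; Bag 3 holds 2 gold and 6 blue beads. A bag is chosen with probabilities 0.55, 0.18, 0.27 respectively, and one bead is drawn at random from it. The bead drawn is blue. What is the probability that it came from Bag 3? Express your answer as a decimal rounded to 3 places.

P(blue|Bag 1) = 0.4375; P(blue|Bag 2) = 0.6667; P(blue|Bag 3) = 0.75.
Prior × likelihood for each source: 0.55·0.4375=0.2406, 0.18·0.6667=0.1200, 0.27·0.75=0.2025. Summing gives P(blue) = 0.56313.
P(Bag 3 | blue) = 0.2025 / 0.56313 = 0.360.

Posterior probability ≈ 0.360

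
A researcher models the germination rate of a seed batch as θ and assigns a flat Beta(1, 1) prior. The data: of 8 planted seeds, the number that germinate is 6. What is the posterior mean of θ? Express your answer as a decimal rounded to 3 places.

The binomial likelihood is conjugate to the Beta prior: with 6 successes and 2 failures, the posterior is Beta(1+6, 1+2) = Beta(7, 3).
Posterior mean = α/(α+β) = 7/10 = 0.700.

Posterior mean ≈ 0.700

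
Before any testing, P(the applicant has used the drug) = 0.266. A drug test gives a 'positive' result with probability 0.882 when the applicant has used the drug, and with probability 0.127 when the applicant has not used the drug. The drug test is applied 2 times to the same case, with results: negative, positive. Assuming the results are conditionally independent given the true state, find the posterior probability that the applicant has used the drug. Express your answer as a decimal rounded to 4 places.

Posterior P(H) ≈ 0.2538

Let H be the event that the applicant has used the drug; start with P(H) = 0.266. P('positive'|H) = 0.882, P('positive'|¬H) = 0.127.
Update on result 1 ('negative'): P(H) ← 0.118·0.2660 / (0.118·0.2660 + 0.873·0.7340) = 0.031388/0.67217 = 0.0467.
Update on result 2 ('positive'): P(H) ← 0.882·0.0467 / (0.882·0.0467 + 0.127·0.9533) = 0.041186/0.16226 = 0.2538.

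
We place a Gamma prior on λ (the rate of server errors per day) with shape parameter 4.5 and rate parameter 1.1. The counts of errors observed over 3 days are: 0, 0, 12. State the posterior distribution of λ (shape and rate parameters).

The Poisson likelihood adds the total count to the shape and the number of exposure periods to the rate. Here ∑xᵢ = 12 and n = 3, so shape 4.5→16.5 and rate 1.1→4.1.

Posterior: Gamma(shape=16.5, rate=4.1)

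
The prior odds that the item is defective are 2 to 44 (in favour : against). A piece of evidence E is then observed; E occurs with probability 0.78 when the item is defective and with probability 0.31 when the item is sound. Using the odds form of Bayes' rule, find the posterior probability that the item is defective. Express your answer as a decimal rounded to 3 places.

Posterior probability ≈ 0.103

Prior odds = 2/44 = 0.045455. In log-odds, ln(0.045455) = -3.0910.
Add log likelihood ratio: ln(2.5161) = 0.92272.
Posterior log-odds = -2.1683, so posterior odds = exp(-2.1683) = 0.11437. Converting, P(H|E) = 0.11437/1.1144 = 0.103.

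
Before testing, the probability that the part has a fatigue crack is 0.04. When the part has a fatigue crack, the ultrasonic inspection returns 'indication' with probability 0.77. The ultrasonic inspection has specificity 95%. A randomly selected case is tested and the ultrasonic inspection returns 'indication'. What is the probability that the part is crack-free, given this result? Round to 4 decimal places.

Let H be the event that the part has a fatigue crack. P(H) = 0.04, so P(¬H) = 0.96. With E the 'indication' result, P(E|H) = 0.77 and P(E|¬H) = 0.05.
P(E) = 0.77·0.04 + 0.05·0.96 = 0.030800 + 0.048000 = 0.078800.
By Bayes' theorem, P(H|E) = 0.030800 / 0.078800 = 0.3909. Hence P(¬H|E) = 1 − 0.3909 = 0.6091.

P(¬H | E) ≈ 0.6091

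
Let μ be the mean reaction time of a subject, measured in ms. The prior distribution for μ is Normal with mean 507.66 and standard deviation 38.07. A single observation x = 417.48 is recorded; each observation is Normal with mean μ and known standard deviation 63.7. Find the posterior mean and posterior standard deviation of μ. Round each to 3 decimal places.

Prior precision 1/τ₀² = 1/38.07² = 0.00068998; data precision n/σ² = 1/63.7² = 0.00024645.
Posterior precision = 0.00068998 + 0.00024645 = 0.00093642, giving posterior SD = 1/√0.00093642 = 32.679.
Posterior mean = (0.00068998·507.66 + 0.00024645·417.48) / 0.00093642 = 483.927.

Posterior mean ≈ 483.927; posterior SD ≈ 32.679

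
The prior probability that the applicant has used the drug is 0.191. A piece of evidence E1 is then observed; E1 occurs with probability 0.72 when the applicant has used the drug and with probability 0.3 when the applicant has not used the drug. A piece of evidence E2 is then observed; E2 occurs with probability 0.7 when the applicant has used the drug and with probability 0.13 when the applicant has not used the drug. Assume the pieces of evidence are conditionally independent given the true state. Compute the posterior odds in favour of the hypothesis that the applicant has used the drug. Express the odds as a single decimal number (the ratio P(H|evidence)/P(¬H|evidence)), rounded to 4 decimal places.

Posterior odds ≈ 3.0511

Prior odds = 0.191/(1−0.191) = 0.23609.
Likelihood ratio for E1 = 0.72/0.3 = 2.4000.
Likelihood ratio for E2 = 0.7/0.13 = 5.3846.
Posterior odds = prior odds × LR₁ × LR₂ = 3.0511.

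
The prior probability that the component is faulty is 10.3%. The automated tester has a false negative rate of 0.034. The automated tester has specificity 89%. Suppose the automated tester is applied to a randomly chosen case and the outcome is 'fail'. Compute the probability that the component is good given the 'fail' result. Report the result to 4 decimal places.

Let H be the event that the component is faulty. P(H) = 0.103, so P(¬H) = 0.897. With E the 'fail' result, P(E|H) = 0.966 and P(E|¬H) = 0.11.
P(E) = 0.966·0.103 + 0.11·0.897 = 0.099498 + 0.098670 = 0.19817.
By Bayes' theorem, P(H|E) = 0.099498 / 0.19817 = 0.5021. Hence P(¬H|E) = 1 − 0.5021 = 0.4979.

P(¬H | E) ≈ 0.4979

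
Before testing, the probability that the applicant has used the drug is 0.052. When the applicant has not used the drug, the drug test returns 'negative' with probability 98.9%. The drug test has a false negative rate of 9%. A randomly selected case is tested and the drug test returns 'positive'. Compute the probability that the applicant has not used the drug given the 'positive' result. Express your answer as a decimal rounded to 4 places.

Write H for 'the applicant has used the drug'. Prior odds H:¬H = 0.052/0.948 = 0.054852. For the 'positive' outcome, the likelihood ratio is 0.91/0.011 = 82.727.
Posterior odds = 0.054852 × 82.727 = 4.5378, so P(H|E) = 4.5378/(1+4.5378) = 0.8194. Then P(¬H|E) = 1 − 0.8194 = 0.1806.

P(¬H | E) ≈ 0.1806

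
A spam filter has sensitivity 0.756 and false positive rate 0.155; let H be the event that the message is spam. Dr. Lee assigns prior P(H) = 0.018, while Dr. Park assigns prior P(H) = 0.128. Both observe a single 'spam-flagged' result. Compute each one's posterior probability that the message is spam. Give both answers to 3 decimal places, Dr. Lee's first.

Dr. Lee: 0.082; Dr. Park: 0.417

The likelihood ratio for a 'spam-flagged' result is 0.756/0.155 = 4.8774.
Dr. Lee: prior odds 0.018/0.982 = 0.018330; posterior odds 0.089403; posterior probability 0.082.
Dr. Park: prior odds 0.128/0.872 = 0.14679; posterior odds 0.71595; posterior probability 0.417.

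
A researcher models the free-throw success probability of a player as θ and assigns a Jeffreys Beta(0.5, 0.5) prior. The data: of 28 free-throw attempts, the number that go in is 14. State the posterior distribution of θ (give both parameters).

Posterior: Beta(14.5, 14.5)

The binomial likelihood is conjugate to the Beta prior: with 14 successes and 14 failures, the posterior is Beta(0.5+14, 0.5+14) = Beta(14.5, 14.5).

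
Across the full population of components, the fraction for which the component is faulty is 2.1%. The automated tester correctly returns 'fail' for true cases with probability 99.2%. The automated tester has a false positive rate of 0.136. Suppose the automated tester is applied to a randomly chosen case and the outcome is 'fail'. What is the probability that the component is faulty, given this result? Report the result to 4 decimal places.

Let H be the event that the component is faulty. P(H) = 0.021, so P(¬H) = 0.979. With E the 'fail' result, P(E|H) = 0.992 and P(E|¬H) = 0.136.
P(E) = 0.992·0.021 + 0.136·0.979 = 0.020832 + 0.13314 = 0.15398.
By Bayes' theorem, P(H|E) = 0.020832 / 0.15398 = 0.1353.

P(H | E) ≈ 0.1353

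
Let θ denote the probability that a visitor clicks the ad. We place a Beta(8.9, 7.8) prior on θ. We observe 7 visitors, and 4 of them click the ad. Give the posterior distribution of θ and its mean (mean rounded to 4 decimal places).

Observing 4 successes and 3 failures updates Beta(8.9, 7.8) by adding the success and failure counts to the two shape parameters: α = 8.9+4 = 12.9, β = 7.8+3 = 10.8.
E[θ | data] = 12.9/(12.9+10.8) = 0.5443.

Posterior: Beta(12.9, 10.8); mean ≈ 0.5443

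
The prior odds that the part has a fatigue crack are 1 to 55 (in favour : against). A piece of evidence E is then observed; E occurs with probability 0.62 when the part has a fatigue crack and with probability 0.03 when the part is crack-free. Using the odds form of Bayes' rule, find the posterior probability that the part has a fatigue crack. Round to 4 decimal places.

Posterior probability ≈ 0.2731

Prior odds = 1/55 = 0.018182. In log-odds, ln(0.018182) = -4.0073.
Add log likelihood ratio: ln(20.667) = 3.0285.
Posterior log-odds = -0.97881, so posterior odds = exp(-0.97881) = 0.37576. Converting, P(H|E) = 0.37576/1.3758 = 0.2731.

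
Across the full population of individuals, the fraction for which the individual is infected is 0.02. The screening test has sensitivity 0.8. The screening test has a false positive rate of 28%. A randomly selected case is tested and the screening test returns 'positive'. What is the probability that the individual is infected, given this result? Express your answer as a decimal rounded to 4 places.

Write H for 'the individual is infected'. Prior odds H:¬H = 0.02/0.98 = 0.020408. For the 'positive' outcome, the likelihood ratio is 0.8/0.28 = 2.8571.
Posterior odds = 0.020408 × 2.8571 = 0.058309, so P(H|E) = 0.058309/(1+0.058309) = 0.0551.

P(H | E) ≈ 0.0551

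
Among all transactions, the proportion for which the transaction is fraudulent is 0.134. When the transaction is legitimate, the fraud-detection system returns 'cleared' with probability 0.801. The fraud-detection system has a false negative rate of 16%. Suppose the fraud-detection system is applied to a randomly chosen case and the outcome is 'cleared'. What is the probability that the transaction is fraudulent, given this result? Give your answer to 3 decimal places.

Write H for 'the transaction is fraudulent'. Prior odds H:¬H = 0.134/0.866 = 0.15473. For the 'cleared' outcome, the likelihood ratio is 0.16/0.801 = 0.19975.
Posterior odds = 0.15473 × 0.19975 = 0.030908, so P(H|E) = 0.030908/(1+0.030908) = 0.030.

P(H | E) ≈ 0.030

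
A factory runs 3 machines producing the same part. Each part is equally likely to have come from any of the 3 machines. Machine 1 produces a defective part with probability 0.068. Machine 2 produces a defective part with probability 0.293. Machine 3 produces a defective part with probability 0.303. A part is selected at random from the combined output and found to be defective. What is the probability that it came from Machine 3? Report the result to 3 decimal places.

P(defective|M1) = 0.068; P(defective|M2) = 0.293; P(defective|M3) = 0.303.
Prior × likelihood for each source: 0.333333·0.068=0.02267, 0.333333·0.293=0.09767, 0.333333·0.303=0.1010. Summing gives P(defective) = 0.22133.
P(Machine 3 | defective) = 0.1010 / 0.22133 = 0.456.

Posterior probability ≈ 0.456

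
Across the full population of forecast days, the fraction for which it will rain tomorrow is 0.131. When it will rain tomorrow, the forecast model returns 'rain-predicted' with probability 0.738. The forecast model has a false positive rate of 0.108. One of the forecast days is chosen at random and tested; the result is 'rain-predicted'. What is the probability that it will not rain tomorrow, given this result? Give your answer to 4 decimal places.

P(¬H | E) ≈ 0.4926

Let H be the event that it will rain tomorrow. P(H) = 0.131, so P(¬H) = 0.869. With E the 'rain-predicted' result, P(E|H) = 0.738 and P(E|¬H) = 0.108.
P(E) = 0.738·0.131 + 0.108·0.869 = 0.096678 + 0.093852 = 0.19053.
By Bayes' theorem, P(H|E) = 0.096678 / 0.19053 = 0.5074. Hence P(¬H|E) = 1 − 0.5074 = 0.4926.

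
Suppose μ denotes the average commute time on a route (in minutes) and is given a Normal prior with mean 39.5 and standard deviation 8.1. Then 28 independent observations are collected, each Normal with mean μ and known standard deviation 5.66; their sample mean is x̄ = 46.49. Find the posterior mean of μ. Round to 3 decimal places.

Posterior mean ≈ 46.370

Prior precision 1/τ₀² = 1/8.1² = 0.0152416; data precision n/σ² = 28/5.66² = 0.874028.
Posterior precision = 0.0152416 + 0.874028 = 0.889269.
Posterior mean = (0.0152416·39.5 + 0.874028·46.49) / 0.889269 = 46.370.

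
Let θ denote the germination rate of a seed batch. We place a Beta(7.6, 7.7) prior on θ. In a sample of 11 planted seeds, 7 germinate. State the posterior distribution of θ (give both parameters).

The binomial likelihood is conjugate to the Beta prior: with 7 successes and 4 failures, the posterior is Beta(7.6+7, 7.7+4) = Beta(14.6, 11.7).

Posterior: Beta(14.6, 11.7)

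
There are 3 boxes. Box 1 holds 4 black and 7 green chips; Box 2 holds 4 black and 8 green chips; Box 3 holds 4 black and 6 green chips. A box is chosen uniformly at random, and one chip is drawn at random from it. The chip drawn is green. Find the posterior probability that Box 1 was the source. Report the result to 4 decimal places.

P(green|Box 1) = 0.6364; P(green|Box 2) = 0.6667; P(green|Box 3) = 0.6.
Prior × likelihood for each source: 0.333333·0.6364=0.2121, 0.333333·0.6667=0.2222, 0.333333·0.6=0.2000. Summing gives P(green) = 0.63434.
P(Box 1 | green) = 0.2121 / 0.63434 = 0.3344.

Posterior probability ≈ 0.3344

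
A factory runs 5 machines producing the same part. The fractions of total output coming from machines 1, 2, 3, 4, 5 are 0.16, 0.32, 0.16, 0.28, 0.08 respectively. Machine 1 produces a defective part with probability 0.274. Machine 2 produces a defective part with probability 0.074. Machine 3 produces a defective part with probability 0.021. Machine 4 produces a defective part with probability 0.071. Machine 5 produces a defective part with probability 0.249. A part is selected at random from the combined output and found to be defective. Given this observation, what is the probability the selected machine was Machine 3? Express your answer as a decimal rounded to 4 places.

Posterior probability ≈ 0.0304

Tabulate prior·likelihood by source: [1] prior 0.16, lik 0.274, product 0.04384; [2] prior 0.32, lik 0.074, product 0.02368; [3] prior 0.16, lik 0.021, product 0.003360; [4] prior 0.28, lik 0.071, product 0.01988; [5] prior 0.08, lik 0.249, product 0.01992.
Normalizing constant = 0.11068; the posterior for Machine 3 is its product over the sum, 0.003360/0.11068 = 0.0304.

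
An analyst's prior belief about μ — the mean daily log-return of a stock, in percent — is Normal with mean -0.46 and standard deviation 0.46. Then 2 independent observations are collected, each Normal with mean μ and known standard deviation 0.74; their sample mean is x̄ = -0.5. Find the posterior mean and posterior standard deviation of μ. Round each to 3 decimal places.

With known σ, the Normal prior is conjugate. Weight on the data is w = (n/σ²)/(n/σ² + 1/τ₀²) = 3.65230/(3.65230+4.72590) = 0.43593.
Posterior mean = w·x̄ + (1−w)·μ₀ = 0.43593·-0.5 + 0.56407·-0.46 = -0.477. Posterior variance = 1/(3.65230+4.72590) = 0.119357, so SD = 0.345.

Posterior mean ≈ -0.477; posterior SD ≈ 0.345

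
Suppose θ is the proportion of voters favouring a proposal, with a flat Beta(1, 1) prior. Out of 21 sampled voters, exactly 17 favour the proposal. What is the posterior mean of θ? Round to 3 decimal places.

Posterior mean ≈ 0.783

The binomial likelihood is conjugate to the Beta prior: with 17 successes and 4 failures, the posterior is Beta(1+17, 1+4) = Beta(18, 5).
E[θ | data] = 18/(18+5) = 0.783.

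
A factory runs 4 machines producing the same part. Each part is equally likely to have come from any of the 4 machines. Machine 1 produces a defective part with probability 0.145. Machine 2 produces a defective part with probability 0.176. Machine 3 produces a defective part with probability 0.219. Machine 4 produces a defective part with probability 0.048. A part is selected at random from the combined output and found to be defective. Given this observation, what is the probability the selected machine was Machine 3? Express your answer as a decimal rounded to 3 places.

P(defective|M1) = 0.145; P(defective|M2) = 0.176; P(defective|M3) = 0.219; P(defective|M4) = 0.048.
Prior × likelihood for each source: 0.25·0.145=0.03625, 0.25·0.176=0.04400, 0.25·0.219=0.05475, 0.25·0.048=0.01200. Summing gives P(defective) = 0.14700.
P(Machine 3 | defective) = 0.05475 / 0.14700 = 0.372.

Posterior probability ≈ 0.372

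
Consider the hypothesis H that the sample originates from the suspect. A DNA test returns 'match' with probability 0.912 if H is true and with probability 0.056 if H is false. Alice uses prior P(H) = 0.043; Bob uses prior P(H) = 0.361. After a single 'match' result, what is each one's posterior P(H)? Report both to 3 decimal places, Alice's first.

The likelihood ratio for a 'match' result is 0.912/0.056 = 16.286.
Alice: prior odds 0.043/0.957 = 0.044932; posterior odds 0.73175; posterior probability 0.423.
Bob: prior odds 0.361/0.639 = 0.56495; posterior odds 9.2005; posterior probability 0.902.

Alice: 0.423; Bob: 0.902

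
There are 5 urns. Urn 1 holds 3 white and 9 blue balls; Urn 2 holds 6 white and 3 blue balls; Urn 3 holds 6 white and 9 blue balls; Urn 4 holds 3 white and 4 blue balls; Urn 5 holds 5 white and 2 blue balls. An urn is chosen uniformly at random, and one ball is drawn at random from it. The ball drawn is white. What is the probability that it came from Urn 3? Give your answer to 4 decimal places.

Posterior probability ≈ 0.1626

Tabulate prior·likelihood by source: [1] prior 0.2, lik 0.25, product 0.05000; [2] prior 0.2, lik 0.6667, product 0.1333; [3] prior 0.2, lik 0.4, product 0.08000; [4] prior 0.2, lik 0.4286, product 0.08571; [5] prior 0.2, lik 0.7143, product 0.1429.
Normalizing constant = 0.49190; the posterior for Urn 3 is its product over the sum, 0.08000/0.49190 = 0.1626.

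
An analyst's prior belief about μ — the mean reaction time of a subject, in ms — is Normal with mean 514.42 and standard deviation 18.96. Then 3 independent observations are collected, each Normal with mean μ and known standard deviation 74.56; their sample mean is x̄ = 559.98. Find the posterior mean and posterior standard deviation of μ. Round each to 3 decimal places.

Prior precision 1/τ₀² = 1/18.96² = 0.00278178; data precision n/σ² = 3/74.56² = 0.00053965.
Posterior precision = 0.00278178 + 0.00053965 = 0.00332143, giving posterior SD = 1/√0.00332143 = 17.352.
Posterior mean = (0.00278178·514.42 + 0.00053965·559.98) / 0.00332143 = 521.822.

Posterior mean ≈ 521.822; posterior SD ≈ 17.352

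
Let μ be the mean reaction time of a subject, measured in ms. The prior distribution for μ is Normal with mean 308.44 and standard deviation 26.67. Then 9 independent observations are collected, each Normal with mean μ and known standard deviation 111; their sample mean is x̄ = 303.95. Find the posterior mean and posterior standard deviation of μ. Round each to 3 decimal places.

With known σ, the Normal prior is conjugate. Weight on the data is w = (n/σ²)/(n/σ² + 1/τ₀²) = 0.00073046/(0.00073046+0.00140590) = 0.34192.
Posterior mean = w·x̄ + (1−w)·μ₀ = 0.34192·303.95 + 0.65808·308.44 = 306.905. Posterior variance = 1/(0.00073046+0.00140590) = 468.086, so SD = 21.635.

Posterior mean ≈ 306.905; posterior SD ≈ 21.635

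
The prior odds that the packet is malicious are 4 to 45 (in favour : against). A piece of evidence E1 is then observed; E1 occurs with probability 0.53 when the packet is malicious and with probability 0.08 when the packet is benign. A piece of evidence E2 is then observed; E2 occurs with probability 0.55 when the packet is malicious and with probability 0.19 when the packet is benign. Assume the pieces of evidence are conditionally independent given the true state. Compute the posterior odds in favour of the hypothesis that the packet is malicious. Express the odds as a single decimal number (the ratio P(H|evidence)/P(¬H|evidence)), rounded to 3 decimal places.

Prior odds = 4/45 = 0.088889.
Likelihood ratio for E1 = 0.53/0.08 = 6.6250.
Likelihood ratio for E2 = 0.55/0.19 = 2.8947.
Posterior odds = prior odds × LR₁ × LR₂ = 1.7047.

Posterior odds ≈ 1.705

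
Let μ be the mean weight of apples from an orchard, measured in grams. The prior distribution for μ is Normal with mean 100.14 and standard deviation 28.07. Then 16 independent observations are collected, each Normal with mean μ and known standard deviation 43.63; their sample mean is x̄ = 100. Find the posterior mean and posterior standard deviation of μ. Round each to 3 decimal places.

With known σ, the Normal prior is conjugate. Weight on the data is w = (n/σ²)/(n/σ² + 1/τ₀²) = 0.00840523/(0.00840523+0.00126916) = 0.86881.
Posterior mean = w·x̄ + (1−w)·μ₀ = 0.86881·100 + 0.13119·100.14 = 100.018. Posterior variance = 1/(0.00840523+0.00126916) = 103.366, so SD = 10.167.

Posterior mean ≈ 100.018; posterior SD ≈ 10.167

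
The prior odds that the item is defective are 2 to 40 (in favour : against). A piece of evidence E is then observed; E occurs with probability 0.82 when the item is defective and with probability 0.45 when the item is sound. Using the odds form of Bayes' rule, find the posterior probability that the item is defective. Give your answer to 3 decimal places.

Posterior probability ≈ 0.084

Prior odds = 2/40 = 0.050000. In log-odds, ln(0.050000) = -2.9957.
Add log likelihood ratio: ln(1.8222) = 0.60006.
Posterior log-odds = -2.3957, so posterior odds = exp(-2.3957) = 0.091111. Converting, P(H|E) = 0.091111/1.0911 = 0.084.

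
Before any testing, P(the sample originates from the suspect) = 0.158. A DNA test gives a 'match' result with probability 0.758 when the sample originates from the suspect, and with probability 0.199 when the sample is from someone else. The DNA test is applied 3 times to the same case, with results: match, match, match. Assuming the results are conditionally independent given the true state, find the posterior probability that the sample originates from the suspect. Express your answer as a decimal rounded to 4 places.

With H the event that the sample originates from the suspect, the joint likelihood of the observed sequence is P(data|H) = 0.758·0.758·0.758 = 0.43552 and P(data|¬H) = 0.199·0.199·0.199 = 0.0078806.
Bayes: P(H|data) = 0.158·0.43552 / (0.158·0.43552 + 0.842·0.0078806) = 0.068812/0.075448 = 0.9121.

Posterior P(H) ≈ 0.9121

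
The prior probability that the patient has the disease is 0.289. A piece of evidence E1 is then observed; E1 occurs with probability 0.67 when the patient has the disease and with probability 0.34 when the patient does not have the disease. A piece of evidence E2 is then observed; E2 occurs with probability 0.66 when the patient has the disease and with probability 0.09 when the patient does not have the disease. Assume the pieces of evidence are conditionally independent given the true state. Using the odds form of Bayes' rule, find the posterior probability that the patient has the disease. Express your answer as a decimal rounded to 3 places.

Prior odds = 0.289/(1−0.289) = 0.40647. In log-odds, ln(0.40647) = -0.90025.
Add log likelihood ratios: ln(1.9706) + ln(7.3333) = 2.6708.
Posterior log-odds = 1.7705, so posterior odds = exp(1.7705) = 5.8739. Converting, P(H|E) = 5.8739/6.8739 = 0.855.

Posterior probability ≈ 0.855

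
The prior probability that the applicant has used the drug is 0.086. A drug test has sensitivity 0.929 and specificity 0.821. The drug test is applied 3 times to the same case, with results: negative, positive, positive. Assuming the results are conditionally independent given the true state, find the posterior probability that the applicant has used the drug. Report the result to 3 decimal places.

Posterior P(H) ≈ 0.180

Let H be the event that the applicant has used the drug; start with P(H) = 0.086. P('positive'|H) = 0.929, P('positive'|¬H) = 0.179.
Update on result 1 ('negative'): P(H) ← 0.071·0.0860 / (0.071·0.0860 + 0.821·0.9140) = 0.0061060/0.75650 = 0.0081.
Update on result 2 ('positive'): P(H) ← 0.929·0.0081 / (0.929·0.0081 + 0.179·0.9919) = 0.0074983/0.18505 = 0.0405.
Update on result 3 ('positive'): P(H) ← 0.929·0.0405 / (0.929·0.0405 + 0.179·0.9595) = 0.037643/0.20939 = 0.1798.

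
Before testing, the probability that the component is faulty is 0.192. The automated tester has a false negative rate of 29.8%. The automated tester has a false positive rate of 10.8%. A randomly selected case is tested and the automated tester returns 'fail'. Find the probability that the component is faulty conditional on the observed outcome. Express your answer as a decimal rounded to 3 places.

P(H | E) ≈ 0.607

Let H be the event that the component is faulty. P(H) = 0.192, so P(¬H) = 0.808. With E the 'fail' result, P(E|H) = 0.702 and P(E|¬H) = 0.108.
P(E) = 0.702·0.192 + 0.108·0.808 = 0.13478 + 0.087264 = 0.22205.
By Bayes' theorem, P(H|E) = 0.13478 / 0.22205 = 0.607.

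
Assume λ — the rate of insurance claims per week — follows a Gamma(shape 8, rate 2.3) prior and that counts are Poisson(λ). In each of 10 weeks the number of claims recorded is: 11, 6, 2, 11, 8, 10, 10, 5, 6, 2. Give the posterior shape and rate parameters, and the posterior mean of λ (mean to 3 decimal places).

The Poisson likelihood adds the total count to the shape and the number of exposure periods to the rate. Here ∑xᵢ = 71 and n = 10, so shape 8→79 and rate 2.3→12.3.
E[λ | data] = 79/12.3 = 6.423.

Posterior: Gamma(shape=79, rate=12.3); mean ≈ 6.423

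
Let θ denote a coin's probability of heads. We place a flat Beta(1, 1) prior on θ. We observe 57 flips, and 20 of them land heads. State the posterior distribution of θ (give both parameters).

Observing 20 successes and 37 failures updates Beta(1, 1) by adding the success and failure counts to the two shape parameters: α = 1+20 = 21, β = 1+37 = 38.

Posterior: Beta(21, 38)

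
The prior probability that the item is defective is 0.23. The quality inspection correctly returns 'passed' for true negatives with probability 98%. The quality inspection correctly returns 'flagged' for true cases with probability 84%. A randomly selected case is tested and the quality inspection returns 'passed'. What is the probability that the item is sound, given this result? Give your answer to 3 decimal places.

P(¬H | E) ≈ 0.954

Let H be the event that the item is defective. P(H) = 0.23, so P(¬H) = 0.77. With E the 'passed' result, P(E|H) = 0.16 and P(E|¬H) = 0.98.
P(E) = 0.16·0.23 + 0.98·0.77 = 0.036800 + 0.75460 = 0.79140.
By Bayes' theorem, P(H|E) = 0.036800 / 0.79140 = 0.046. Hence P(¬H|E) = 1 − 0.046 = 0.954.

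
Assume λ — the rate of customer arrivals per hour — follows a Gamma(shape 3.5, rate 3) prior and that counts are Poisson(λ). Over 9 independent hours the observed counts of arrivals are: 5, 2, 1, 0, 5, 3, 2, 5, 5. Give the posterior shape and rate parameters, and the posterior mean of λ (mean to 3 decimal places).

Posterior: Gamma(shape=31.5, rate=12); mean ≈ 2.625

The Poisson likelihood adds the total count to the shape and the number of exposure periods to the rate. Here ∑xᵢ = 28 and n = 9, so shape 3.5→31.5 and rate 3→12.
E[λ | data] = 31.5/12 = 2.625.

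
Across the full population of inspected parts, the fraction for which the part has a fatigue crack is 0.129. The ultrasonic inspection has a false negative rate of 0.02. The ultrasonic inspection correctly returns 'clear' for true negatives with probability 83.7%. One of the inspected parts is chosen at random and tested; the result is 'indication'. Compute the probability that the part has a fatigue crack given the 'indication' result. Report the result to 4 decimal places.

Write H for 'the part has a fatigue crack'. Prior odds H:¬H = 0.129/0.871 = 0.14811. For the 'indication' outcome, the likelihood ratio is 0.98/0.163 = 6.0123.
Posterior odds = 0.14811 × 6.0123 = 0.89045, so P(H|E) = 0.89045/(1+0.89045) = 0.4710.

P(H | E) ≈ 0.4710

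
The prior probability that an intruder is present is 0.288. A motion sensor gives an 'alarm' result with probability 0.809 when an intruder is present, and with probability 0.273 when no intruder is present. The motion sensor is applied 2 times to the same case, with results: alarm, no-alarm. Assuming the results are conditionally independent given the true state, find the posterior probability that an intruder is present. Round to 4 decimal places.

Posterior P(H) ≈ 0.2395

With H the event that an intruder is present, the joint likelihood of the observed sequence is P(data|H) = 0.809·0.191 = 0.15452 and P(data|¬H) = 0.273·0.727 = 0.19847.
Bayes: P(H|data) = 0.288·0.15452 / (0.288·0.15452 + 0.712·0.19847) = 0.044501/0.18581 = 0.2395.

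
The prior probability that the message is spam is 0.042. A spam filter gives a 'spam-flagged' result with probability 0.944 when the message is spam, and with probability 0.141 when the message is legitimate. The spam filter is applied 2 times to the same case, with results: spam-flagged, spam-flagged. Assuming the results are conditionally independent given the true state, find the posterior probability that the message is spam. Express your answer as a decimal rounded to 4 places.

Let H be the event that the message is spam; start with P(H) = 0.042. P('spam-flagged'|H) = 0.944, P('spam-flagged'|¬H) = 0.141.
Update on result 1 ('spam-flagged'): P(H) ← 0.944·0.0420 / (0.944·0.0420 + 0.141·0.9580) = 0.039648/0.17473 = 0.2269.
Update on result 2 ('spam-flagged'): P(H) ← 0.944·0.2269 / (0.944·0.2269 + 0.141·0.7731) = 0.21421/0.32321 = 0.6627.

Posterior P(H) ≈ 0.6627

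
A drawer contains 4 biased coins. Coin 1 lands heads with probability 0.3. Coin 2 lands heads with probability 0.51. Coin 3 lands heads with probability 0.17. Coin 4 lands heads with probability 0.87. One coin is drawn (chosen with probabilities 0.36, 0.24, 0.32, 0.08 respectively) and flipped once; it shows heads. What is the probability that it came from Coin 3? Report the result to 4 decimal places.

Tabulate prior·likelihood by source: [1] prior 0.36, lik 0.3, product 0.1080; [2] prior 0.24, lik 0.51, product 0.1224; [3] prior 0.32, lik 0.17, product 0.05440; [4] prior 0.08, lik 0.87, product 0.06960.
Normalizing constant = 0.35440; the posterior for Coin 3 is its product over the sum, 0.05440/0.35440 = 0.1535.

Posterior probability ≈ 0.1535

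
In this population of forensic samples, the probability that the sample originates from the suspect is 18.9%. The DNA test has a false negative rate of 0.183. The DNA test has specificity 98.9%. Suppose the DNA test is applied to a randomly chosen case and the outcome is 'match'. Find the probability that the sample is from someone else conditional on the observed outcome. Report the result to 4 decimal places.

P(¬H | E) ≈ 0.0546

Write H for 'the sample originates from the suspect'. Prior odds H:¬H = 0.189/0.811 = 0.23305. For the 'match' outcome, the likelihood ratio is 0.817/0.011 = 74.273.
Posterior odds = 0.23305 × 74.273 = 17.309, so P(H|E) = 17.309/(1+17.309) = 0.9454. Then P(¬H|E) = 1 − 0.9454 = 0.0546.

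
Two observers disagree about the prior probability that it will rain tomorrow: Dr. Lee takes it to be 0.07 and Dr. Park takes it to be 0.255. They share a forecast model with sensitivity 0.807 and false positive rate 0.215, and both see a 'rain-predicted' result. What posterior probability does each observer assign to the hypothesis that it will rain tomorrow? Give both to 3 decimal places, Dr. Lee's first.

Dr. Lee: 0.220; Dr. Park: 0.562

The likelihood ratio for a 'rain-predicted' result is 0.807/0.215 = 3.7535.
Dr. Lee: prior odds 0.07/0.93 = 0.075269; posterior odds 0.28252; posterior probability 0.220.
Dr. Park: prior odds 0.255/0.745 = 0.34228; posterior odds 1.2848; posterior probability 0.562.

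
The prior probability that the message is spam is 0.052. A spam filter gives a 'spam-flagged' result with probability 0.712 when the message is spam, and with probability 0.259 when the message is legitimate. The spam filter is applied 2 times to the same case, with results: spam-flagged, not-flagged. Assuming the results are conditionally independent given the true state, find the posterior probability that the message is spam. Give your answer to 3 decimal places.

Posterior P(H) ≈ 0.055

With H the event that the message is spam, the joint likelihood of the observed sequence is P(data|H) = 0.712·0.288 = 0.20506 and P(data|¬H) = 0.259·0.741 = 0.19192.
Bayes: P(H|data) = 0.052·0.20506 / (0.052·0.20506 + 0.948·0.19192) = 0.010663/0.19260 = 0.0554.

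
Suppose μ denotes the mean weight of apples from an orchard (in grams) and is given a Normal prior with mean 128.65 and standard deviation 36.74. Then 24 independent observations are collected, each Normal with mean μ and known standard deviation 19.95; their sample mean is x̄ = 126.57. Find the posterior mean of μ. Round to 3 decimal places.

Posterior mean ≈ 126.595

With known σ, the Normal prior is conjugate. Weight on the data is w = (n/σ²)/(n/σ² + 1/τ₀²) = 0.0603011/(0.0603011+0.00074084) = 0.98786.
Posterior mean = w·x̄ + (1−w)·μ₀ = 0.98786·126.57 + 0.012136·128.65 = 126.595.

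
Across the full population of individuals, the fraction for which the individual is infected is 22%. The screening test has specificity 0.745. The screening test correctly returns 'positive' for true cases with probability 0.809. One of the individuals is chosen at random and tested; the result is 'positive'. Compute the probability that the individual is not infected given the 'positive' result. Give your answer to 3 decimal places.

Let H be the event that the individual is infected. P(H) = 0.22, so P(¬H) = 0.78. With E the 'positive' result, P(E|H) = 0.809 and P(E|¬H) = 0.255.
P(E) = 0.809·0.22 + 0.255·0.78 = 0.17798 + 0.19890 = 0.37688.
By Bayes' theorem, P(H|E) = 0.17798 / 0.37688 = 0.472. Hence P(¬H|E) = 1 − 0.472 = 0.528.

P(¬H | E) ≈ 0.528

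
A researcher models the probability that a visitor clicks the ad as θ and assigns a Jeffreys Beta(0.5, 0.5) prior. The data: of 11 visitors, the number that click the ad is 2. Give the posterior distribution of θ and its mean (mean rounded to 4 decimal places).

Posterior: Beta(2.5, 9.5); mean ≈ 0.2083

The binomial likelihood is conjugate to the Beta prior: with 2 successes and 9 failures, the posterior is Beta(0.5+2, 0.5+9) = Beta(2.5, 9.5).
E[θ | data] = 2.5/(2.5+9.5) = 0.2083.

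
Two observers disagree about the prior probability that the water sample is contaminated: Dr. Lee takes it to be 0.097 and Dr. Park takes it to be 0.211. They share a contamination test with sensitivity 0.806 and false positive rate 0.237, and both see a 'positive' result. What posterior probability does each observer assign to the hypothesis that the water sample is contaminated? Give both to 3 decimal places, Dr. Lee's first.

The likelihood ratio for a 'positive' result is 0.806/0.237 = 3.4008.
Dr. Lee: prior odds 0.097/0.903 = 0.10742; posterior odds 0.36532; posterior probability 0.268.
Dr. Park: prior odds 0.211/0.789 = 0.26743; posterior odds 0.90948; posterior probability 0.476.

Dr. Lee: 0.268; Dr. Park: 0.476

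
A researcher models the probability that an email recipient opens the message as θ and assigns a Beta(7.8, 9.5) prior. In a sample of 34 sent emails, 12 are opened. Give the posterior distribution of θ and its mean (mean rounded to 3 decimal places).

Posterior: Beta(19.8, 31.5); mean ≈ 0.386

Observing 12 successes and 22 failures updates Beta(7.8, 9.5) by adding the success and failure counts to the two shape parameters: α = 7.8+12 = 19.8, β = 9.5+22 = 31.5.
E[θ | data] = 19.8/(19.8+31.5) = 0.386.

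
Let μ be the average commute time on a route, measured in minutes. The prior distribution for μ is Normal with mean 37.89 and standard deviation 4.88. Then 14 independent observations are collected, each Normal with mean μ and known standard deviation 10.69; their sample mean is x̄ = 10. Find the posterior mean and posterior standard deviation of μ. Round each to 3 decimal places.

Posterior mean ≈ 17.119; posterior SD ≈ 2.466

With known σ, the Normal prior is conjugate. Weight on the data is w = (n/σ²)/(n/σ² + 1/τ₀²) = 0.122510/(0.122510+0.0419914) = 0.74474.
Posterior mean = w·x̄ + (1−w)·μ₀ = 0.74474·10 + 0.25526·37.89 = 17.119. Posterior variance = 1/(0.122510+0.0419914) = 6.07896, so SD = 2.466.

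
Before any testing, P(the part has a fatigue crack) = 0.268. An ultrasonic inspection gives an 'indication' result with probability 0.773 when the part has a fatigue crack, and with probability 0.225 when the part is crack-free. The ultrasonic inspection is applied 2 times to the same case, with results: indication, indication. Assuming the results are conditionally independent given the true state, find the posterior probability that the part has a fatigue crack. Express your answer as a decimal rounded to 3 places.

With H the event that the part has a fatigue crack, the joint likelihood of the observed sequence is P(data|H) = 0.773·0.773 = 0.59753 and P(data|¬H) = 0.225·0.225 = 0.050625.
Bayes: P(H|data) = 0.268·0.59753 / (0.268·0.59753 + 0.732·0.050625) = 0.16014/0.19720 = 0.8121.

Posterior P(H) ≈ 0.812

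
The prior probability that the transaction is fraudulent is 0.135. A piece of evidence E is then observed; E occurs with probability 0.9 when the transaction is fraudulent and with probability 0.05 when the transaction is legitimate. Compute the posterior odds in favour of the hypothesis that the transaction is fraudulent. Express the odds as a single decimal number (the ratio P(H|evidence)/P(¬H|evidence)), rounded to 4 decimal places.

Prior odds = 0.135/(1−0.135) = 0.15607.
Likelihood ratio for E = 0.9/0.05 = 18.000.
Posterior odds = prior odds × LR = 2.8092.

Posterior odds ≈ 2.8092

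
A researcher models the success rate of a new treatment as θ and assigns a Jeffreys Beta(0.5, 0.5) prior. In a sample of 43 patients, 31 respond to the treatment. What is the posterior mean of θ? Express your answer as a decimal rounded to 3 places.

The binomial likelihood is conjugate to the Beta prior: with 31 successes and 12 failures, the posterior is Beta(0.5+31, 0.5+12) = Beta(31.5, 12.5).
E[θ | data] = 31.5/(31.5+12.5) = 0.716.

Posterior mean ≈ 0.716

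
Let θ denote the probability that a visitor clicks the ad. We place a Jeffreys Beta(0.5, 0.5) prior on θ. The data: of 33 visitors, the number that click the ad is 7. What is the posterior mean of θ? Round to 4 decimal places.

The binomial likelihood is conjugate to the Beta prior: with 7 successes and 26 failures, the posterior is Beta(0.5+7, 0.5+26) = Beta(7.5, 26.5).
Posterior mean = α/(α+β) = 7.5/34 = 0.2206.

Posterior mean ≈ 0.2206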